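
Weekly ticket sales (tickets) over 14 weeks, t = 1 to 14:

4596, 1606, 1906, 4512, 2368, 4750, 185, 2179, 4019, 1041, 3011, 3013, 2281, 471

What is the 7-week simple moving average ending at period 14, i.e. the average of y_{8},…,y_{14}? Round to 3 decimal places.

Sum of periods 8–14: 2179 + 4019 + 1041 + 3011 + 3013 + 2281 + 471 = 16015
Divide by 7: 16015 / 7 = 2287.857

2287.857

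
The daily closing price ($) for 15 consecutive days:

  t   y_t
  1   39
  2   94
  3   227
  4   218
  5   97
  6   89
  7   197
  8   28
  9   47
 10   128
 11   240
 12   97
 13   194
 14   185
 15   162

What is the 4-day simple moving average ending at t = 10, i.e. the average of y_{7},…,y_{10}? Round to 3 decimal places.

Sum of periods 7–10: 197 + 28 + 47 + 128 = 400
Divide by 4: 400 / 4 = 100.000

100.000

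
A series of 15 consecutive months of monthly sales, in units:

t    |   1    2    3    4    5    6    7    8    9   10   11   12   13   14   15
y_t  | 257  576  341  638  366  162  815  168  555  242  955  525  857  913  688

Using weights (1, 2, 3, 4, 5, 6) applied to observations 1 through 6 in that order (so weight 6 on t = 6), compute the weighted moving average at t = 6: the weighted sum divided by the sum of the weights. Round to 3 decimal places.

Weighted sum: 1·257 + 2·576 + 3·341 + 4·638 + 5·366 + 6·162 = 257 + 1152 + 1023 + 2552 + 1830 + 972 = 7786
Weight total: 1 + 2 + 3 + 4 + 5 + 6 = 21
WMA = 7786 / 21 = 370.762

370.762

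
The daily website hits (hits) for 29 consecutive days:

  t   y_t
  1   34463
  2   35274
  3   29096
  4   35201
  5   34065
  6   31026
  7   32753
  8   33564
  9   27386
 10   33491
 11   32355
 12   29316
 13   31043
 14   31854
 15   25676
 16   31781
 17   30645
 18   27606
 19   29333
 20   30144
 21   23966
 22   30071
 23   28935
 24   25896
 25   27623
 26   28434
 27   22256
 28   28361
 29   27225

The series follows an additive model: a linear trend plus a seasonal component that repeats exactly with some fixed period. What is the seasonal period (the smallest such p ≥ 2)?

6

First differences y_{t+1} − y_t: 811, -6178, 6105, -1136, -3039, 1727, 811, -6178, 6105, -1136, -3039, 1727, 811, -6178, …
The difference pattern repeats every 6 terms and not for any smaller step, so p = 6.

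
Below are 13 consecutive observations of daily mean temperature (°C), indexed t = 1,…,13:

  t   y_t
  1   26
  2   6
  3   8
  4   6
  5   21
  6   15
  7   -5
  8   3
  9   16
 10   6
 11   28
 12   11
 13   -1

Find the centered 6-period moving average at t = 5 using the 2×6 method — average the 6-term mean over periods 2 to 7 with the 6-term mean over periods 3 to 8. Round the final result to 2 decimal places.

8.25

Sum over 2–7: 6 + 8 + 6 + 21 + 15 + (-5) = 51
Sum over 3–8: 8 + 6 + 21 + 15 + (-5) + 3 = 48
CMA at t=5 = (51 + 48) / (2·6) = 99 / 12 = 8.25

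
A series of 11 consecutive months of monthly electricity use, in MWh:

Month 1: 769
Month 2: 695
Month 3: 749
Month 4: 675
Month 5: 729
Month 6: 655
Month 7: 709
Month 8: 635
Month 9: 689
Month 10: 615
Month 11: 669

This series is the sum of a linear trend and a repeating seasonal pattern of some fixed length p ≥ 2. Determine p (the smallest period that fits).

First differences y_{t+1} − y_t: -74, 54, -74, 54, -74, 54, …
The difference pattern repeats every 2 terms and not for any smaller step, so p = 2.

2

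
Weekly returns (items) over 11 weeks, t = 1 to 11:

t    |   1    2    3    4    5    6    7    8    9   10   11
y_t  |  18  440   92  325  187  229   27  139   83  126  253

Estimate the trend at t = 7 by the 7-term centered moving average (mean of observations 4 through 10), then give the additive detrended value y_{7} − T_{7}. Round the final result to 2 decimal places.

Trend T_7 = (325 + 187 + 229 + 27 + 139 + 83 + 126) / 7 = 1116/7 = 159.4286
Detrended value: 27 − 159.4286 = -132.43

-132.43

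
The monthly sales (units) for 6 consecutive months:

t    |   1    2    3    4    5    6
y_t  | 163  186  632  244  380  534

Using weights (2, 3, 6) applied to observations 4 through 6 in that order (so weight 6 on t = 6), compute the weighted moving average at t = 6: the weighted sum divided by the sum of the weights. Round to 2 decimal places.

Weighted sum: 2·244 + 3·380 + 6·534 = 488 + 1140 + 3204 = 4832
Weight total: 2 + 3 + 6 = 11
WMA = 4832 / 11 = 439.27

439.27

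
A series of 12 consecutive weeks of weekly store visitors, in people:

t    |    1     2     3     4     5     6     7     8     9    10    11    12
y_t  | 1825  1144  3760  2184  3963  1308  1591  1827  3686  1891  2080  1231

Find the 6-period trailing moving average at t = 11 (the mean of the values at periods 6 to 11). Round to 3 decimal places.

2063.833

Sum of periods 6–11: 1308 + 1591 + 1827 + 3686 + 1891 + 2080 = 12383
Divide by 6: 12383 / 6 = 2063.833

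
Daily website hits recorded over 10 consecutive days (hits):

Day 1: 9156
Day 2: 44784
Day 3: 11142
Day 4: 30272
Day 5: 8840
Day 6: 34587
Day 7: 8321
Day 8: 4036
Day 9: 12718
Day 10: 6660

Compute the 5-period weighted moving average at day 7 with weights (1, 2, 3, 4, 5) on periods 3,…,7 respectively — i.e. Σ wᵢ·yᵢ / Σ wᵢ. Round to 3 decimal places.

18543.933

Weighted sum: 1·11142 + 2·30272 + 3·8840 + 4·34587 + 5·8321 = 11142 + 60544 + 26520 + 138348 + 41605 = 278159
Weight total: 1 + 2 + 3 + 4 + 5 = 15
WMA = 278159 / 15 = 18543.933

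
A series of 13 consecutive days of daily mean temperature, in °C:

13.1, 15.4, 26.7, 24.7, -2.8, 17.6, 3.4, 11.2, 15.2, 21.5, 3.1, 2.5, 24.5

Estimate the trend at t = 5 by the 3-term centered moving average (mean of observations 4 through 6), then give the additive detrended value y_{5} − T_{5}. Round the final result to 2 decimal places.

-15.97

Trend T_5 = (24.7 + (-2.8) + 17.6) / 3 = 39.5/3 = 13.1667
Detrended value: -2.8 − 13.1667 = -15.97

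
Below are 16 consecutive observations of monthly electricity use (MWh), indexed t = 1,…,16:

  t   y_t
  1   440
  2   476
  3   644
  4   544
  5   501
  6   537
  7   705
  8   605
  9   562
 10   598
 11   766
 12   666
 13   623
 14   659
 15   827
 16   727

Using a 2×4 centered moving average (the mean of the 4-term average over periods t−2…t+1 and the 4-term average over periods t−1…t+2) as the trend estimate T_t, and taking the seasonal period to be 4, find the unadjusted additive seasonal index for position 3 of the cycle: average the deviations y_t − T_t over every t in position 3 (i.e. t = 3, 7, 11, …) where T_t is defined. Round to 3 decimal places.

Season position 3 occurs at t = 3, 7, 11 (where T_t is defined).
t=3: T_3 = 533.62500; y_3 − T_3 = 644 − 533.62500 = 110.37500
t=7: T_7 = 594.62500; y_7 − T_7 = 705 − 594.62500 = 110.37500
t=11: T_11 = 655.62500; y_11 − T_11 = 766 − 655.62500 = 110.37500
Mean deviation: (110.37500 + 110.37500 + 110.37500) / 3 = 110.375

110.375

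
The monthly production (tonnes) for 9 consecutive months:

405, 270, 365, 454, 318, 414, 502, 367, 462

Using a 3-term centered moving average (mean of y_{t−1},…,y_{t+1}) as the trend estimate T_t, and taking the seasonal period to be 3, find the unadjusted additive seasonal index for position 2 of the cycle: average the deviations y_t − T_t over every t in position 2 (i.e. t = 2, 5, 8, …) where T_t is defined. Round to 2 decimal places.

Season position 2 occurs at t = 2, 5, 8 (where T_t is defined).
t=2: T_2 = 346.6667; y_2 − T_2 = 270 − 346.6667 = -76.6667
t=5: T_5 = 395.3333; y_5 − T_5 = 318 − 395.3333 = -77.3333
t=8: T_8 = 443.6667; y_8 − T_8 = 367 − 443.6667 = -76.6667
Mean deviation: (-76.6667 + -77.3333 + -76.6667) / 3 = -76.89

-76.89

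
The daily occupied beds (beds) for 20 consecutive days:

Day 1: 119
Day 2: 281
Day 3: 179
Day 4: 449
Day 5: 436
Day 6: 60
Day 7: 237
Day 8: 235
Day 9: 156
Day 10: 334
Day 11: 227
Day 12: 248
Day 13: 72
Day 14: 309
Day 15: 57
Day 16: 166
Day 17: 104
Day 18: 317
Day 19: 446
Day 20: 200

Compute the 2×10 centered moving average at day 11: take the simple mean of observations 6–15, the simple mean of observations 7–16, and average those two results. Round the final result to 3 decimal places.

198.800

Sum over 6–15: 60 + 237 + 235 + 156 + 334 + 227 + 248 + 72 + 309 + 57 = 1935
Sum over 7–16: 237 + 235 + 156 + 334 + 227 + 248 + 72 + 309 + 57 + 166 = 2041
CMA at t=11 = (1935 + 2041) / (2·10) = 3976 / 20 = 198.800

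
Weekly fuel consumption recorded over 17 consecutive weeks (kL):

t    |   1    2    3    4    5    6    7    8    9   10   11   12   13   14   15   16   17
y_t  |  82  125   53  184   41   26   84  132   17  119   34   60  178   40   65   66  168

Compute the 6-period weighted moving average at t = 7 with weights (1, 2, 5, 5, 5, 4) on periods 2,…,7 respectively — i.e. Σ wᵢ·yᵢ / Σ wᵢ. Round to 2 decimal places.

Weighted sum: 1·125 + 2·53 + 5·184 + 5·41 + 5·26 + 4·84 = 125 + 106 + 920 + 205 + 130 + 336 = 1822
Weight total: 1 + 2 + 5 + 5 + 5 + 4 = 22
WMA = 1822 / 22 = 82.82

82.82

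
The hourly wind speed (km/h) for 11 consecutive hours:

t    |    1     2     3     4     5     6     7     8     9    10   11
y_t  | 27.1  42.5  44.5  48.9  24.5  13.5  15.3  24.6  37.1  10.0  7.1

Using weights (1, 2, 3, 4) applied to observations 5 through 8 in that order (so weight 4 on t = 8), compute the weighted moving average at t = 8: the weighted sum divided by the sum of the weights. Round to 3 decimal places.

Weighted sum: 1·24.5 + 2·13.5 + 3·15.3 + 4·24.6 = 24.5 + 27.0 + 45.9 + 98.4 = 195.8
Weight total: 1 + 2 + 3 + 4 = 10
WMA = 195.8 / 10 = 19.580

19.580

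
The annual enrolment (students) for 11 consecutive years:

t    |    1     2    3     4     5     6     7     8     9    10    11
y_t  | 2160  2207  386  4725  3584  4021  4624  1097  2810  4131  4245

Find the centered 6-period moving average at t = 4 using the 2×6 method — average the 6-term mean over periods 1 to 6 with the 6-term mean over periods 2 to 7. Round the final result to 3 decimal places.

3052.500

Sum over 1–6: 2160 + 2207 + 386 + 4725 + 3584 + 4021 = 17083
Sum over 2–7: 2207 + 386 + 4725 + 3584 + 4021 + 4624 = 19547
CMA at t=4 = (17083 + 19547) / (2·6) = 36630 / 12 = 3052.500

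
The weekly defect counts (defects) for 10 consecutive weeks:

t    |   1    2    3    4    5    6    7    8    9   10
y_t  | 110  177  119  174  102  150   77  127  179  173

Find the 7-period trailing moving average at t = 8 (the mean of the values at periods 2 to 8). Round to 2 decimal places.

Sum of periods 2–8: 177 + 119 + 174 + 102 + 150 + 77 + 127 = 926
Divide by 7: 926 / 7 = 132.29

132.29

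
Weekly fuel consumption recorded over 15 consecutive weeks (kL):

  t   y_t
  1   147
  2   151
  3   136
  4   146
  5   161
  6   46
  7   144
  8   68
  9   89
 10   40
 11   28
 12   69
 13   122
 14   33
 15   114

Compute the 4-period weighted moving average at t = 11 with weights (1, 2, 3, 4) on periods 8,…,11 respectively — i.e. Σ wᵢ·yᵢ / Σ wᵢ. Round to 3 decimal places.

47.800

Weighted sum: 1·68 + 2·89 + 3·40 + 4·28 = 68 + 178 + 120 + 112 = 478
Weight total: 1 + 2 + 3 + 4 = 10
WMA = 478 / 10 = 47.800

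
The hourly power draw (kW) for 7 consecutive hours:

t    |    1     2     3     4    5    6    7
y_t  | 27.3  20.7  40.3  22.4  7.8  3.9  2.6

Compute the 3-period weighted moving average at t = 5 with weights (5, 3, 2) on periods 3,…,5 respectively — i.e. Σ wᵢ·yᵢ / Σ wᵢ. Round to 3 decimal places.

Weighted sum: 5·40.3 + 3·22.4 + 2·7.8 = 201.5 + 67.2 + 15.6 = 284.3
Weight total: 5 + 3 + 2 = 10
WMA = 284.3 / 10 = 28.430

28.430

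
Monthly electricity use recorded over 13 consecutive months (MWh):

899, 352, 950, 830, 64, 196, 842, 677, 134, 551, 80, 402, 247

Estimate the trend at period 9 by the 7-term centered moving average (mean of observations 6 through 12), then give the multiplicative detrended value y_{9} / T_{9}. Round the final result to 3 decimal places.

0.325

Trend T_9 = (196 + 842 + 677 + 134 + 551 + 80 + 402) / 7 = 2882/7 = 411.71429
Ratio to trend: 134 / 411.71429 = 0.325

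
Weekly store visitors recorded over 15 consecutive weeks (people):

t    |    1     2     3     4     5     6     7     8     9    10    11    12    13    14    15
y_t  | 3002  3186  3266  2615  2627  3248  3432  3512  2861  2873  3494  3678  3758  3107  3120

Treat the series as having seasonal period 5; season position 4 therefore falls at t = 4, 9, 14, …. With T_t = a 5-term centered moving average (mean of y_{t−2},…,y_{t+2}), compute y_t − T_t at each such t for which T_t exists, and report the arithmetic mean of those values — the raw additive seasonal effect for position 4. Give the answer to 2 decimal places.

Season position 4 occurs at t = 4, 9 (where T_t is defined).
t=4: T_4 = 2988.4000; y_4 − T_4 = 2615 − 2988.4000 = -373.4000
t=9: T_9 = 3234.4000; y_9 − T_9 = 2861 − 3234.4000 = -373.4000
Mean deviation: (-373.4000 + -373.4000) / 2 = -373.40

-373.40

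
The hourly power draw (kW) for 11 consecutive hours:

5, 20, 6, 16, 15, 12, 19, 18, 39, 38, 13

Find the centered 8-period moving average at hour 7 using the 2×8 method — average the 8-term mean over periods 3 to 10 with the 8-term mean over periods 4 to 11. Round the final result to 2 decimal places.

20.81

Sum over 3–10: 6 + 16 + 15 + 12 + 19 + 18 + 39 + 38 = 163
Sum over 4–11: 16 + 15 + 12 + 19 + 18 + 39 + 38 + 13 = 170
CMA at t=7 = (163 + 170) / (2·8) = 333 / 16 = 20.81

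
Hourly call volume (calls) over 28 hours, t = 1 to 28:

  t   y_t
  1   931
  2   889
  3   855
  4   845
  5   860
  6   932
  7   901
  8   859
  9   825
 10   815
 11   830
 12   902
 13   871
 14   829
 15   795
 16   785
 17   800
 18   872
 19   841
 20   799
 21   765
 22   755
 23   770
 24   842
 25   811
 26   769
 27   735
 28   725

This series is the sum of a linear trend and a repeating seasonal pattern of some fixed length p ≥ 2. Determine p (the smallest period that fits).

6

First differences y_{t+1} − y_t: -42, -34, -10, 15, 72, -31, -42, -34, -10, 15, 72, -31, -42, -34, …
The difference pattern repeats every 6 terms and not for any smaller step, so p = 6.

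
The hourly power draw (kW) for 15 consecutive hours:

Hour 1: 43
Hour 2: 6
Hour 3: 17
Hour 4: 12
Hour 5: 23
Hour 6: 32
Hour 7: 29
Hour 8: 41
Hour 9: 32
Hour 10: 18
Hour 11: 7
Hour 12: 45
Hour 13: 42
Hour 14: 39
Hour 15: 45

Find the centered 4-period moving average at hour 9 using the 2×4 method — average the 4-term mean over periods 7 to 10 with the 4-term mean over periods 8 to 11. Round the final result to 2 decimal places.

Sum over 7–10: 29 + 41 + 32 + 18 = 120
Sum over 8–11: 41 + 32 + 18 + 7 = 98
CMA at t=9 = (120 + 98) / (2·4) = 218 / 8 = 27.25

27.25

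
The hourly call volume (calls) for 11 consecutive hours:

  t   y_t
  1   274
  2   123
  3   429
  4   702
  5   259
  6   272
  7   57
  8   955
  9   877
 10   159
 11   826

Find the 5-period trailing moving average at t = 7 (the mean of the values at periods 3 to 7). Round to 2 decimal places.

343.80

Sum of periods 3–7: 429 + 702 + 259 + 272 + 57 = 1719
Divide by 5: 1719 / 5 = 343.80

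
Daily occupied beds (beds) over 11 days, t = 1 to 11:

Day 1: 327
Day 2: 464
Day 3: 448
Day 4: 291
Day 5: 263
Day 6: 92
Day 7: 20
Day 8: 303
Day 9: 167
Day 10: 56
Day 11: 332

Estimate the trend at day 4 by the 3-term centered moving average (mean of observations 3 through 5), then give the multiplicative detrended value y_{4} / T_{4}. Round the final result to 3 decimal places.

0.871

Trend T_4 = (448 + 291 + 263) / 3 = 1002/3 = 334.00000
Ratio to trend: 291 / 334.00000 = 0.871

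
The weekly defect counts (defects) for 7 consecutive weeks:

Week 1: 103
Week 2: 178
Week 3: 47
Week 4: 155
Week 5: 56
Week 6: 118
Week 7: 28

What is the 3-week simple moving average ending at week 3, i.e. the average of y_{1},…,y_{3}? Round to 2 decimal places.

109.33

Sum of periods 1–3: 103 + 178 + 47 = 328
Divide by 3: 328 / 3 = 109.33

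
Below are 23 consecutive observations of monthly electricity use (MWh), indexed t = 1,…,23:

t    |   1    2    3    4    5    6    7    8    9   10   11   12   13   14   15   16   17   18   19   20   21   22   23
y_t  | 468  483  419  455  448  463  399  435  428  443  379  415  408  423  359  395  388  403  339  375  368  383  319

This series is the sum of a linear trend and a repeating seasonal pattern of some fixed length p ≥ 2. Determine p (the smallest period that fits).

First differences y_{t+1} − y_t: 15, -64, 36, -7, 15, -64, 36, -7, 15, -64, …
The difference pattern repeats every 4 terms and not for any smaller step, so p = 4.

4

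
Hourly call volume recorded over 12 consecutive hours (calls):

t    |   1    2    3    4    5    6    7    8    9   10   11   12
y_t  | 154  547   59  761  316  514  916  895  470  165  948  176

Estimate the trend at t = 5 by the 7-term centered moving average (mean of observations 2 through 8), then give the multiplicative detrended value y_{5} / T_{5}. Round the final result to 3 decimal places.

0.552

Trend T_5 = (547 + 59 + 761 + 316 + 514 + 916 + 895) / 7 = 4008/7 = 572.57143
Ratio to trend: 316 / 572.57143 = 0.552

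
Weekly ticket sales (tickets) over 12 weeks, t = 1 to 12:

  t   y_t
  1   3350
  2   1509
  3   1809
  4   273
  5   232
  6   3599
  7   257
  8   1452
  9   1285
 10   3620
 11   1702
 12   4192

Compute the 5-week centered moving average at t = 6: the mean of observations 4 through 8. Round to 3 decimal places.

Sum of periods 4–8: 273 + 232 + 3599 + 257 + 1452 = 5813
Divide by 5: 5813 / 5 = 1162.600

1162.600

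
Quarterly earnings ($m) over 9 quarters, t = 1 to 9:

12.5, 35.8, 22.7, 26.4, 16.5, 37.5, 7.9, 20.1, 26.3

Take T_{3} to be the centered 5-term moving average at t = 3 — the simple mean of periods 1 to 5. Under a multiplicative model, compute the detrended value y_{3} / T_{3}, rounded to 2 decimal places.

1.00

Trend T_3 = (12.5 + 35.8 + 22.7 + 26.4 + 16.5) / 5 = 113.9/5 = 22.7800
Ratio to trend: 22.7 / 22.7800 = 1.00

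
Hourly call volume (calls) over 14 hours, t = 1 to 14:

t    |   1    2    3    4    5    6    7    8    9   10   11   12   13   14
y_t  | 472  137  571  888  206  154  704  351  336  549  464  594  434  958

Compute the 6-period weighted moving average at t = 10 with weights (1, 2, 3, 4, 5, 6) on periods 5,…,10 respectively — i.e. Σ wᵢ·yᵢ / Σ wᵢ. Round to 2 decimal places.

428.76

Weighted sum: 1·206 + 2·154 + 3·704 + 4·351 + 5·336 + 6·549 = 206 + 308 + 2112 + 1404 + 1680 + 3294 = 9004
Weight total: 1 + 2 + 3 + 4 + 5 + 6 = 21
WMA = 9004 / 21 = 428.76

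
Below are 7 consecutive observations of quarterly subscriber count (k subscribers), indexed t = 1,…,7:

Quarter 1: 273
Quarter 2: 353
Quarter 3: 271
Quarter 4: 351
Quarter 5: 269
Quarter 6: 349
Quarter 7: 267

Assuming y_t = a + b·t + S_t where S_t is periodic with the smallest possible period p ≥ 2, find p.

First differences y_{t+1} − y_t: 80, -82, 80, -82, 80, -82, …
The difference pattern repeats every 2 terms and not for any smaller step, so p = 2.

2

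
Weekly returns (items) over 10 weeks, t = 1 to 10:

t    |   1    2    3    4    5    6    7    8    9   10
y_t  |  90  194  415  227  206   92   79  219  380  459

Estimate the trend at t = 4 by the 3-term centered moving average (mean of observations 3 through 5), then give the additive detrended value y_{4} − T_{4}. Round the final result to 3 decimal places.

Trend T_4 = (415 + 227 + 206) / 3 = 848/3 = 282.66667
Detrended value: 227 − 282.66667 = -55.667

-55.667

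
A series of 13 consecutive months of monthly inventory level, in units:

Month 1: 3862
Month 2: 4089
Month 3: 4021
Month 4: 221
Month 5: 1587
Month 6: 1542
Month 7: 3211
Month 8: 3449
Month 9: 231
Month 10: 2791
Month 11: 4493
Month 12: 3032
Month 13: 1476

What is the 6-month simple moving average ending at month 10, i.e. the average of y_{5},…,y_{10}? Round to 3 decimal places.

2135.167

Sum of periods 5–10: 1587 + 1542 + 3211 + 3449 + 231 + 2791 = 12811
Divide by 6: 12811 / 6 = 2135.167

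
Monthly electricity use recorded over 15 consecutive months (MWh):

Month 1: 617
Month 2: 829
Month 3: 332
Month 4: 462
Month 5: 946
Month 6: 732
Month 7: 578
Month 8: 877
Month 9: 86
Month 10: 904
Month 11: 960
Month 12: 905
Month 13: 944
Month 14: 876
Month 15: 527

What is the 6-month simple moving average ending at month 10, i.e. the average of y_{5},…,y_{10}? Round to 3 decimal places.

687.167

Sum of periods 5–10: 946 + 732 + 578 + 877 + 86 + 904 = 4123
Divide by 6: 4123 / 6 = 687.167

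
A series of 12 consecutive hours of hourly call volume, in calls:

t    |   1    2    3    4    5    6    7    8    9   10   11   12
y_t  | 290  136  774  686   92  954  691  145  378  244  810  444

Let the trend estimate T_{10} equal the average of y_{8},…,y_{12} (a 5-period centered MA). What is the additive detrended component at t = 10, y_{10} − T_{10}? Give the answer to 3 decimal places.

Trend T_10 = (145 + 378 + 244 + 810 + 444) / 5 = 2021/5 = 404.20000
Detrended value: 244 − 404.20000 = -160.200

-160.200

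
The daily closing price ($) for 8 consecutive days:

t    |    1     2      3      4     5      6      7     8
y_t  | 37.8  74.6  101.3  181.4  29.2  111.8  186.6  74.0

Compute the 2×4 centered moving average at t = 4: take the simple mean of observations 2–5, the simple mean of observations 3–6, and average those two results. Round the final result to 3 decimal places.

Sum over 2–5: 74.6 + 101.3 + 181.4 + 29.2 = 386.5
Sum over 3–6: 101.3 + 181.4 + 29.2 + 111.8 = 423.7
CMA at t=4 = (386.5 + 423.7) / (2·4) = 810.2 / 8 = 101.275

101.275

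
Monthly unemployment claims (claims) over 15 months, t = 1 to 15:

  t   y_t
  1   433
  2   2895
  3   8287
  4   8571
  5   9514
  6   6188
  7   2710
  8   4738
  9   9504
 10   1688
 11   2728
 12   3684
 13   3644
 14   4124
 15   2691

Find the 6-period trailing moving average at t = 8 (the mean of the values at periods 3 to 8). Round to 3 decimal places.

Sum of periods 3–8: 8287 + 8571 + 9514 + 6188 + 2710 + 4738 = 40008
Divide by 6: 40008 / 6 = 6668.000

6668.000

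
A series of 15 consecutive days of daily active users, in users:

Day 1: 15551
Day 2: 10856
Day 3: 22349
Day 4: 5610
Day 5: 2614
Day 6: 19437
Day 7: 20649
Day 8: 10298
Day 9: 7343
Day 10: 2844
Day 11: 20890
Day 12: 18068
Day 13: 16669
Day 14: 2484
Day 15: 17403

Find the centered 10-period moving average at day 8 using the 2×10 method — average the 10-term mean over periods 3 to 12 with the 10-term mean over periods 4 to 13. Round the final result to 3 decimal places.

12726.200

Sum over 3–12: 22349 + 5610 + 2614 + 19437 + 20649 + 10298 + 7343 + 2844 + 20890 + 18068 = 130102
Sum over 4–13: 5610 + 2614 + 19437 + 20649 + 10298 + 7343 + 2844 + 20890 + 18068 + 16669 = 124422
CMA at t=8 = (130102 + 124422) / (2·10) = 254524 / 20 = 12726.200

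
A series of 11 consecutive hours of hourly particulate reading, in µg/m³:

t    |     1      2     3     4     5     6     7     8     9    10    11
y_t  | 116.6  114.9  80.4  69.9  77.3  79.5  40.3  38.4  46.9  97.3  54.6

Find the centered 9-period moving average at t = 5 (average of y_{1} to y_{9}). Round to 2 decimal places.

73.80

Sum of periods 1–9: 116.6 + 114.9 + 80.4 + 69.9 + 77.3 + 79.5 + 40.3 + 38.4 + 46.9 = 664.2
Divide by 9: 664.2 / 9 = 73.80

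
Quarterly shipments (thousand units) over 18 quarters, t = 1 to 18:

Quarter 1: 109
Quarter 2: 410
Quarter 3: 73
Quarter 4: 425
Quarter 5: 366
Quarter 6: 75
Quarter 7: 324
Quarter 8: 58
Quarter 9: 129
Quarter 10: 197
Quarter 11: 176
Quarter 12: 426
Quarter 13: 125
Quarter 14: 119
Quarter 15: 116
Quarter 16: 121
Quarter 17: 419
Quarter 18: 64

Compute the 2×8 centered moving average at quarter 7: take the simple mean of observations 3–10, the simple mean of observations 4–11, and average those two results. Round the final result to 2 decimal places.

212.31

Sum over 3–10: 73 + 425 + 366 + 75 + 324 + 58 + 129 + 197 = 1647
Sum over 4–11: 425 + 366 + 75 + 324 + 58 + 129 + 197 + 176 = 1750
CMA at t=7 = (1647 + 1750) / (2·8) = 3397 / 16 = 212.31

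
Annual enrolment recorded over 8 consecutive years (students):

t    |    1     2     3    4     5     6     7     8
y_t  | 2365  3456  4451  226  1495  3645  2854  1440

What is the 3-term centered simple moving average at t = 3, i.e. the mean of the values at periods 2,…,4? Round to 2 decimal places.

2711.00

Sum of periods 2–4: 3456 + 4451 + 226 = 8133
Divide by 3: 8133 / 3 = 2711.00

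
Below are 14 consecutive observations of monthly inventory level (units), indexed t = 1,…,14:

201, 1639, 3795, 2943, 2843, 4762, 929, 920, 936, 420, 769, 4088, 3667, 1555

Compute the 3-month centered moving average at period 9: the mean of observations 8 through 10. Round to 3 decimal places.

Sum of periods 8–10: 920 + 936 + 420 = 2276
Divide by 3: 2276 / 3 = 758.667

758.667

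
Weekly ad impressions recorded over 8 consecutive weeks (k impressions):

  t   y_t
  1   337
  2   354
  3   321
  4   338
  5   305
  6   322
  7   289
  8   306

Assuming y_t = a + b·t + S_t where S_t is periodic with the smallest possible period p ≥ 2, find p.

First differences y_{t+1} − y_t: 17, -33, 17, -33, 17, -33, …
The difference pattern repeats every 2 terms and not for any smaller step, so p = 2.

2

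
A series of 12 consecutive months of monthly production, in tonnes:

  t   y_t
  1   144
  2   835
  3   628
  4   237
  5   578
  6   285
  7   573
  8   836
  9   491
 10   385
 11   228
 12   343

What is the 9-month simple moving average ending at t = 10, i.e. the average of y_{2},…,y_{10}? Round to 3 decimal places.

538.667

Sum of periods 2–10: 835 + 628 + 237 + 578 + 285 + 573 + 836 + 491 + 385 = 4848
Divide by 9: 4848 / 9 = 538.667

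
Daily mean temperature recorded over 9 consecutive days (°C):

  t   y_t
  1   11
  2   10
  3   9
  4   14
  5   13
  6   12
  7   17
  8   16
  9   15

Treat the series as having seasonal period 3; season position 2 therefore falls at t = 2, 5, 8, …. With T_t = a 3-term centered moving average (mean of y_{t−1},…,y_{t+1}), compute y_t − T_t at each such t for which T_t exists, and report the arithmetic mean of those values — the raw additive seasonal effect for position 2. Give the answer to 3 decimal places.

Season position 2 occurs at t = 2, 5, 8 (where T_t is defined).
t=2: T_2 = 10.00000; y_2 − T_2 = 10 − 10.00000 = 0.00000
t=5: T_5 = 13.00000; y_5 − T_5 = 13 − 13.00000 = 0.00000
t=8: T_8 = 16.00000; y_8 − T_8 = 16 − 16.00000 = 0.00000
Mean deviation: (0.00000 + 0.00000 + 0.00000) / 3 = 0.000

0.000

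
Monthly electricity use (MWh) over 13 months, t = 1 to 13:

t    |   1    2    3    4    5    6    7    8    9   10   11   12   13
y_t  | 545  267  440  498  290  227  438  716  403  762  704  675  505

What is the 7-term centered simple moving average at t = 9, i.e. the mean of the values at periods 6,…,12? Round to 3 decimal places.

Sum of periods 6–12: 227 + 438 + 716 + 403 + 762 + 704 + 675 = 3925
Divide by 7: 3925 / 7 = 560.714

560.714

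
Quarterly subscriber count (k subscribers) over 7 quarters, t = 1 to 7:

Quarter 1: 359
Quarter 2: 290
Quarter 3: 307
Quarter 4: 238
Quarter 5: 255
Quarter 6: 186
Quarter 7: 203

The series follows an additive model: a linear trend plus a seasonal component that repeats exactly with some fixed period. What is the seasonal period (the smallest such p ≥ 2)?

2

First differences y_{t+1} − y_t: -69, 17, -69, 17, -69, 17, …
The difference pattern repeats every 2 terms and not for any smaller step, so p = 2.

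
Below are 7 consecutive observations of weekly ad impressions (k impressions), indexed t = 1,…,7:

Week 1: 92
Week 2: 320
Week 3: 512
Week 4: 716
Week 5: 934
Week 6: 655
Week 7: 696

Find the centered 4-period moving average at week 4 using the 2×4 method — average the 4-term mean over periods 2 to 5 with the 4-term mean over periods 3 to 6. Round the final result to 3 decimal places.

662.375

Sum over 2–5: 320 + 512 + 716 + 934 = 2482
Sum over 3–6: 512 + 716 + 934 + 655 = 2817
CMA at t=4 = (2482 + 2817) / (2·4) = 5299 / 8 = 662.375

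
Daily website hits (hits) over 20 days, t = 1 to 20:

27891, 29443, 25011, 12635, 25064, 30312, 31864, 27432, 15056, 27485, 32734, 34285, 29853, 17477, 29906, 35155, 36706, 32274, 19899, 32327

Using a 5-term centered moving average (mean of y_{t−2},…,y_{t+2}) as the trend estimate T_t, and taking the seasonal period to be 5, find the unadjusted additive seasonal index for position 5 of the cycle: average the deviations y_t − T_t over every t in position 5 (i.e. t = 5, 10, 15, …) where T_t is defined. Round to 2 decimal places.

86.67

Season position 5 occurs at t = 5, 10, 15 (where T_t is defined).
t=5: T_5 = 24977.2000; y_5 − T_5 = 25064 − 24977.2000 = 86.8000
t=10: T_10 = 27398.4000; y_10 − T_10 = 27485 − 27398.4000 = 86.6000
t=15: T_15 = 29819.4000; y_15 − T_15 = 29906 − 29819.4000 = 86.6000
Mean deviation: (86.8000 + 86.6000 + 86.6000) / 3 = 86.67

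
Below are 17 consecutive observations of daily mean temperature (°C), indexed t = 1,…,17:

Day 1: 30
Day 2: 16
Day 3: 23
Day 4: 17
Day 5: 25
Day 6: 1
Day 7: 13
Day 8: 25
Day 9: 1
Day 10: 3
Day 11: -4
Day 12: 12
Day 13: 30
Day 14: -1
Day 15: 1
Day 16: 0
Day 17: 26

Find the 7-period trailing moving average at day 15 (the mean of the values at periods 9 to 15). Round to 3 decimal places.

6.000

Sum of periods 9–15: 1 + 3 + (-4) + 12 + 30 + (-1) + 1 = 42
Divide by 7: 42 / 7 = 6.000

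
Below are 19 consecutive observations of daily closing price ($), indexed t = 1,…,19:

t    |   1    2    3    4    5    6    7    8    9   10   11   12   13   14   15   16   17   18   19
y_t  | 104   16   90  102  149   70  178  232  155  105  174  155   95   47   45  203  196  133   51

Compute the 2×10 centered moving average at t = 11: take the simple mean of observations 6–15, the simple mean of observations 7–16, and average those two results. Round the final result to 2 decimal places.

Sum over 6–15: 70 + 178 + 232 + 155 + 105 + 174 + 155 + 95 + 47 + 45 = 1256
Sum over 7–16: 178 + 232 + 155 + 105 + 174 + 155 + 95 + 47 + 45 + 203 = 1389
CMA at t=11 = (1256 + 1389) / (2·10) = 2645 / 20 = 132.25

132.25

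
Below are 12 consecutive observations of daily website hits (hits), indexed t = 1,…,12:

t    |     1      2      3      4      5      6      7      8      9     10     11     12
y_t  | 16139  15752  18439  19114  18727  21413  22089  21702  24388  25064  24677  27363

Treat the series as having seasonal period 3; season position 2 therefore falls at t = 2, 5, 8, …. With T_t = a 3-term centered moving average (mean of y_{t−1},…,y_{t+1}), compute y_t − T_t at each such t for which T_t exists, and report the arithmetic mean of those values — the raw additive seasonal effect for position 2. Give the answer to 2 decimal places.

Season position 2 occurs at t = 2, 5, 8, 11 (where T_t is defined).
t=2: T_2 = 16776.6667; y_2 − T_2 = 15752 − 16776.6667 = -1024.6667
t=5: T_5 = 19751.3333; y_5 − T_5 = 18727 − 19751.3333 = -1024.3333
t=8: T_8 = 22726.3333; y_8 − T_8 = 21702 − 22726.3333 = -1024.3333
t=11: T_11 = 25701.3333; y_11 − T_11 = 24677 − 25701.3333 = -1024.3333
Mean deviation: (-1024.6667 + -1024.3333 + -1024.3333 + -1024.3333) / 4 = -1024.42

-1024.42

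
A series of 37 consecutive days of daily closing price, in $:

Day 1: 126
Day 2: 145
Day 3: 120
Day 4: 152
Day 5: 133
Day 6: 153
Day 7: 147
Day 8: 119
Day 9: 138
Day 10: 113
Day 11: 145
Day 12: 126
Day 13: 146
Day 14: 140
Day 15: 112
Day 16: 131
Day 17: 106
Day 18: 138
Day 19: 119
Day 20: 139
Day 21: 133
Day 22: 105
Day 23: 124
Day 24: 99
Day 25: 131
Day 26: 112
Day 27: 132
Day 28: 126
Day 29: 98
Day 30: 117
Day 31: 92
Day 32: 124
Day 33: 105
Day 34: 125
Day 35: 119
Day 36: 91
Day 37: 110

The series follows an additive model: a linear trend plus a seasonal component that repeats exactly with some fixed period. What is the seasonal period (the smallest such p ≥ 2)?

First differences y_{t+1} − y_t: 19, -25, 32, -19, 20, -6, -28, 19, -25, 32, -19, 20, -6, -28, 19, -25, …
The difference pattern repeats every 7 terms and not for any smaller step, so p = 7.

7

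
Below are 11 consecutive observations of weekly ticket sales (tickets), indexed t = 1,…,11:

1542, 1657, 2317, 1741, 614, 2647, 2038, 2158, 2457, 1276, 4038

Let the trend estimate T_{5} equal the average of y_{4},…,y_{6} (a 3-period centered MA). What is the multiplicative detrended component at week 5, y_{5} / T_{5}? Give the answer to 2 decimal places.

0.37

Trend T_5 = (1741 + 614 + 2647) / 3 = 5002/3 = 1667.3333
Ratio to trend: 614 / 1667.3333 = 0.37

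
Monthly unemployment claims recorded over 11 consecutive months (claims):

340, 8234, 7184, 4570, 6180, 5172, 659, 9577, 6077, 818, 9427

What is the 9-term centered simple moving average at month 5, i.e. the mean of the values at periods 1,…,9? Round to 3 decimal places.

Sum of periods 1–9: 340 + 8234 + 7184 + 4570 + 6180 + 5172 + 659 + 9577 + 6077 = 47993
Divide by 9: 47993 / 9 = 5332.556

5332.556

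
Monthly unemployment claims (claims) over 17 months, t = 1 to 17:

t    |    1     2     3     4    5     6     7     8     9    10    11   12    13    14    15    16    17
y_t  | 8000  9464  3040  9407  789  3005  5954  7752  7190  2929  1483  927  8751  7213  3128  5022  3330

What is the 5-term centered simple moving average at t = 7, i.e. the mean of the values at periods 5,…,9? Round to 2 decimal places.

Sum of periods 5–9: 789 + 3005 + 5954 + 7752 + 7190 = 24690
Divide by 5: 24690 / 5 = 4938.00

4938.00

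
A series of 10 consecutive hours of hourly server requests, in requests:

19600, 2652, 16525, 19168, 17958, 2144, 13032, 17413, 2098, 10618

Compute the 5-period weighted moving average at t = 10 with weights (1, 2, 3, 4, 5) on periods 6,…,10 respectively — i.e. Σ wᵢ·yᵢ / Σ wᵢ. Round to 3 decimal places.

Weighted sum: 1·2144 + 2·13032 + 3·17413 + 4·2098 + 5·10618 = 2144 + 26064 + 52239 + 8392 + 53090 = 141929
Weight total: 1 + 2 + 3 + 4 + 5 = 15
WMA = 141929 / 15 = 9461.933

9461.933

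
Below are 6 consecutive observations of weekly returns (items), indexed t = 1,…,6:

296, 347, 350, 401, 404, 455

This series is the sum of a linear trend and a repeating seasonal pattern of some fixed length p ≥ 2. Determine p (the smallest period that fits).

2

First differences y_{t+1} − y_t: 51, 3, 51, 3, 51, …
The difference pattern repeats every 2 terms and not for any smaller step, so p = 2.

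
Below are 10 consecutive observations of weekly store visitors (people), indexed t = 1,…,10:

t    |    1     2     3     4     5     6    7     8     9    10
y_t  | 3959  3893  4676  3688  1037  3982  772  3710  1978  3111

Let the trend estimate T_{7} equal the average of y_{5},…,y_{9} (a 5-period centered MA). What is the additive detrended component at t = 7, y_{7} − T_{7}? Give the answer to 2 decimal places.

Trend T_7 = (1037 + 3982 + 772 + 3710 + 1978) / 5 = 11479/5 = 2295.8000
Detrended value: 772 − 2295.8000 = -1523.80

-1523.80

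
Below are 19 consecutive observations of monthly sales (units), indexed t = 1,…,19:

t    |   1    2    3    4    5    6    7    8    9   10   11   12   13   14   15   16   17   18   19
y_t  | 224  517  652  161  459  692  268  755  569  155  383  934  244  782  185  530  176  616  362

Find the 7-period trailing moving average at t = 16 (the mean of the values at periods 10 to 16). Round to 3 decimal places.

459.000

Sum of periods 10–16: 155 + 383 + 934 + 244 + 782 + 185 + 530 = 3213
Divide by 7: 3213 / 7 = 459.000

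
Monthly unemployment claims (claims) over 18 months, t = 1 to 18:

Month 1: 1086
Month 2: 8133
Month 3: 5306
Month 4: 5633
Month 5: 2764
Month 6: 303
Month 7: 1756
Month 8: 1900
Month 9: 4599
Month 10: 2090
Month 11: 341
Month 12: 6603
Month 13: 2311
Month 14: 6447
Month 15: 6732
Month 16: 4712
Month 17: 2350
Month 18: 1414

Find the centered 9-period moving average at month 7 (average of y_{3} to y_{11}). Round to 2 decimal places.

2743.56

Sum of periods 3–11: 5306 + 5633 + 2764 + 303 + 1756 + 1900 + 4599 + 2090 + 341 = 24692
Divide by 9: 24692 / 9 = 2743.56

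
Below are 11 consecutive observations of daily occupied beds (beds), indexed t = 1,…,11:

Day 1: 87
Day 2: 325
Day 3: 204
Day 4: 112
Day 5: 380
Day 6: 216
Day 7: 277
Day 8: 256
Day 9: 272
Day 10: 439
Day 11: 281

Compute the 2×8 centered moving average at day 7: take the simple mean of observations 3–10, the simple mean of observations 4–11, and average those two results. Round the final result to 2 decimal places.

274.31

Sum over 3–10: 204 + 112 + 380 + 216 + 277 + 256 + 272 + 439 = 2156
Sum over 4–11: 112 + 380 + 216 + 277 + 256 + 272 + 439 + 281 = 2233
CMA at t=7 = (2156 + 2233) / (2·8) = 4389 / 16 = 274.31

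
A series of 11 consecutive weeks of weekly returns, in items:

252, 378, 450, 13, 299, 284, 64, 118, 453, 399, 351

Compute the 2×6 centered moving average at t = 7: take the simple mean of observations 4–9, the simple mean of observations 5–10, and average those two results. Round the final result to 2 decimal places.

Sum over 4–9: 13 + 299 + 284 + 64 + 118 + 453 = 1231
Sum over 5–10: 299 + 284 + 64 + 118 + 453 + 399 = 1617
CMA at t=7 = (1231 + 1617) / (2·6) = 2848 / 12 = 237.33

237.33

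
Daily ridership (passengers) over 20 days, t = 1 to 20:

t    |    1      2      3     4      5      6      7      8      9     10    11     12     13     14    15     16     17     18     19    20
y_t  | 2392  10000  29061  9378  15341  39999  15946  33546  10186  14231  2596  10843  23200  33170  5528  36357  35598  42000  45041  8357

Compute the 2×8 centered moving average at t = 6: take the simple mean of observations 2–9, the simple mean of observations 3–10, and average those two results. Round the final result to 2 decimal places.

20696.56

Sum over 2–9: 10000 + 29061 + 9378 + 15341 + 39999 + 15946 + 33546 + 10186 = 163457
Sum over 3–10: 29061 + 9378 + 15341 + 39999 + 15946 + 33546 + 10186 + 14231 = 167688
CMA at t=6 = (163457 + 167688) / (2·8) = 331145 / 16 = 20696.56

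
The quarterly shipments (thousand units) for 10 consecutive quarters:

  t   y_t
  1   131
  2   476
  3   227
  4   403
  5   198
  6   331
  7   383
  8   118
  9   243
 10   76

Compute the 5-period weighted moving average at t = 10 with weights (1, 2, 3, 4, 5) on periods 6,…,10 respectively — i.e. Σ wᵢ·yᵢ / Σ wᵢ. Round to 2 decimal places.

186.87

Weighted sum: 1·331 + 2·383 + 3·118 + 4·243 + 5·76 = 331 + 766 + 354 + 972 + 380 = 2803
Weight total: 1 + 2 + 3 + 4 + 5 = 15
WMA = 2803 / 15 = 186.87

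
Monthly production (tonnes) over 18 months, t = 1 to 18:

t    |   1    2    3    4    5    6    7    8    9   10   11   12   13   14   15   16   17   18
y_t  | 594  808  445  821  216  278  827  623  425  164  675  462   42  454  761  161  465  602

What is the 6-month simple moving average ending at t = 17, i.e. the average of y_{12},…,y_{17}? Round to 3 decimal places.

Sum of periods 12–17: 462 + 42 + 454 + 761 + 161 + 465 = 2345
Divide by 6: 2345 / 6 = 390.833

390.833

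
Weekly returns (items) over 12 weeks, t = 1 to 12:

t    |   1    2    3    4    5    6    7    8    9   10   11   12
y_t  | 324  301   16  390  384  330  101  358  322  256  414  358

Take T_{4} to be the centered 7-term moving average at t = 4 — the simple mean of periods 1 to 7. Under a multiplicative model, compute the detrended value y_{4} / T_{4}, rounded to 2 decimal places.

1.48

Trend T_4 = (324 + 301 + 16 + 390 + 384 + 330 + 101) / 7 = 1846/7 = 263.7143
Ratio to trend: 390 / 263.7143 = 1.48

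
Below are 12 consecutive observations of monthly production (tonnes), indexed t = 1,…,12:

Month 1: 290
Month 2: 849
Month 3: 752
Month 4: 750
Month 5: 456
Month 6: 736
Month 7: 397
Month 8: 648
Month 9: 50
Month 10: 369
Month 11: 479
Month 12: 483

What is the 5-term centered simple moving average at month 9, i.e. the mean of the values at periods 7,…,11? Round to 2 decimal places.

388.60

Sum of periods 7–11: 397 + 648 + 50 + 369 + 479 = 1943
Divide by 5: 1943 / 5 = 388.60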